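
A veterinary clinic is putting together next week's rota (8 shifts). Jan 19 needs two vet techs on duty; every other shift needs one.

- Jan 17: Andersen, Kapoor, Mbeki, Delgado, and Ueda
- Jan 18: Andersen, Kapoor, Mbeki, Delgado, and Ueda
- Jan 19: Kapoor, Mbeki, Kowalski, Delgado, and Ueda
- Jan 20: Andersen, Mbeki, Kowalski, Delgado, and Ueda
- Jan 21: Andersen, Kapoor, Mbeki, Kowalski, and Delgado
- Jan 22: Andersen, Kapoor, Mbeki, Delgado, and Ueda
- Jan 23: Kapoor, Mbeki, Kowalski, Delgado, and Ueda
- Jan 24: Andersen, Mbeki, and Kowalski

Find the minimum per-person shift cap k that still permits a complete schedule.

2

With 6 vet techs and 9 worker-slots to fill, someone must work at least ⌈9/6⌉ = 2 shifts, so k ≥ 2.
k = 2 works: Jan 17→Andersen, Jan 18→Kapoor, Jan 19→Kowalski+Delgado, Jan 20→Mbeki, Jan 21→Kapoor, Jan 22→Mbeki, Jan 23→Kowalski, Jan 24→Andersen.
Loads: Andersen 2, Kapoor 2, Mbeki 2, Kowalski 2, Delgado 1, Ueda 0 — all ≤ 2.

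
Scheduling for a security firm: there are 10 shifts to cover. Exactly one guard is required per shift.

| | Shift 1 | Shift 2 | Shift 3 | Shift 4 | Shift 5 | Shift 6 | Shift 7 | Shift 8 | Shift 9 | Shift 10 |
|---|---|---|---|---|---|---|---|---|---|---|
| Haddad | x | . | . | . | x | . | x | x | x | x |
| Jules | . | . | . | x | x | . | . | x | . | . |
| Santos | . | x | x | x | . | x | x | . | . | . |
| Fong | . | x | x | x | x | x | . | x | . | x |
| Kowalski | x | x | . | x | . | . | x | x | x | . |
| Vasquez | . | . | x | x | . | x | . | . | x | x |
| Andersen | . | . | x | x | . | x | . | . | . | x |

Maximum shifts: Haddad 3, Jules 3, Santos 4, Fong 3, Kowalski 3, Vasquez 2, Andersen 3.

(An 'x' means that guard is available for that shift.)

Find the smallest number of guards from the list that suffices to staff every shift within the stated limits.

10 slots to fill and no one can take more than 4, so at least ⌈10/4⌉ = 3 guards are needed.
Haddad, Jules, and Santos alone can cover everything: Shift 1→Haddad, Shift 2→Santos, Shift 3→Santos, Shift 4→Jules, Shift 5→Jules, Shift 6→Santos, Shift 7→Santos, Shift 8→Jules, Shift 9→Haddad, Shift 10→Haddad.

3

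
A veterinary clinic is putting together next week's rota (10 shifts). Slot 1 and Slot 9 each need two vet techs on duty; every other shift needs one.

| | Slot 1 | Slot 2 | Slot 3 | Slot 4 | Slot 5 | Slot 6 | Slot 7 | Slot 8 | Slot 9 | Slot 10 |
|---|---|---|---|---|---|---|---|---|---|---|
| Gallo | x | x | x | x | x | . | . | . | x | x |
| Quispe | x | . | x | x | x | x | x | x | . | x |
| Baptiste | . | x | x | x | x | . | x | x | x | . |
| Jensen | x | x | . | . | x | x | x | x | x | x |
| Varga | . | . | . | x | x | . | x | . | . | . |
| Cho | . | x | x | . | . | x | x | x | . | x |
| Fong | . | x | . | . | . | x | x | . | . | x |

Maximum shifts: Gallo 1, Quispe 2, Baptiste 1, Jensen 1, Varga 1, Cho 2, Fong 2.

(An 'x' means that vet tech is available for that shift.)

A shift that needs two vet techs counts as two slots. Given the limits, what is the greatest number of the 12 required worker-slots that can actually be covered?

10

Total capacity across all vet techs is 1+2+1+1+1+2+2 = 10, and 12 slots are needed, so at most 10 can be filled.
An assignment achieving 10: Slot 1→Gallo+Quispe, Slot 2→Fong, Slot 3→Quispe, Slot 4→Varga, Slot 6→Cho, Slot 8→Cho, Slot 9→Baptiste+Jensen, Slot 10→Fong.
Loads: Gallo 1/1, Quispe 2/2, Baptiste 1/1, Jensen 1/1, Varga 1/1, Cho 2/2, Fong 2/2.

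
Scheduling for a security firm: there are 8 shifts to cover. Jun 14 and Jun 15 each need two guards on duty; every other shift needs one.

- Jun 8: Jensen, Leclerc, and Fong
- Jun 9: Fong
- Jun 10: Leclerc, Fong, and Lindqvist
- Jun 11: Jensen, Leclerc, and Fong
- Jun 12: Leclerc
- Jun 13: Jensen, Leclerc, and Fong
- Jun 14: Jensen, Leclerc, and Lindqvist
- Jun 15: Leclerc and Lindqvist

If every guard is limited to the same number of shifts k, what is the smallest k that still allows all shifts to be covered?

With 4 guards and 10 worker-slots to fill, someone must work at least ⌈10/4⌉ = 3 shifts, so k ≥ 3.
k = 3 works: Jun 8→Jensen, Jun 9→Fong, Jun 10→Leclerc, Jun 11→Jensen, Jun 12→Leclerc, Jun 13→Fong, Jun 14→Jensen+Lindqvist, Jun 15→Leclerc+Lindqvist.
Loads: Jensen 3, Leclerc 3, Fong 2, Lindqvist 2 — all ≤ 3.

3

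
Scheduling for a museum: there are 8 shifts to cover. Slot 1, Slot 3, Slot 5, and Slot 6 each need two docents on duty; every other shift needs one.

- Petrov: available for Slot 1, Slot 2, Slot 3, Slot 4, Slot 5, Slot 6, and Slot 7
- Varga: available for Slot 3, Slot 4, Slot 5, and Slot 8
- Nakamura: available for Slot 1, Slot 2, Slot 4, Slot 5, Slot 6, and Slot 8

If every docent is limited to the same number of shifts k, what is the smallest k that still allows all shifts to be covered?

4

With 3 docents and 12 worker-slots to fill, someone must work at least ⌈12/3⌉ = 4 shifts, so k ≥ 4.
k = 4 works: Slot 1→Petrov+Nakamura, Slot 2→Nakamura, Slot 3→Petrov+Varga, Slot 4→Varga, Slot 5→Varga+Nakamura, Slot 6→Petrov+Nakamura, Slot 7→Petrov, Slot 8→Varga.
Loads: Petrov 4, Varga 4, Nakamura 4 — all ≤ 4.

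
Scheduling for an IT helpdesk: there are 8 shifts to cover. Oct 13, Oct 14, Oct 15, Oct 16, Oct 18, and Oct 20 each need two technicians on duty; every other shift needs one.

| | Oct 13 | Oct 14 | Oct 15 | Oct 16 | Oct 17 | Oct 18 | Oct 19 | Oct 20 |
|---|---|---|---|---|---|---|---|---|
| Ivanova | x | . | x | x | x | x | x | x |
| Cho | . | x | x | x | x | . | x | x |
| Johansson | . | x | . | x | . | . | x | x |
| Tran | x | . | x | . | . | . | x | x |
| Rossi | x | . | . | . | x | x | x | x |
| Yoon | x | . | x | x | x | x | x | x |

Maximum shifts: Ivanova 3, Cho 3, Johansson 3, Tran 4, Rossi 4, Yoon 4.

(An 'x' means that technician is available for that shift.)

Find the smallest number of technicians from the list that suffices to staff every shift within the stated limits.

4

14 slots to fill and no one can take more than 4, so at least ⌈14/4⌉ = 4 technicians are needed.
Cho, Johansson, Rossi, and Yoon alone can cover everything: Oct 13→Rossi+Yoon, Oct 14→Cho+Johansson, Oct 15→Cho+Yoon, Oct 16→Cho+Johansson, Oct 17→Rossi, Oct 18→Rossi+Yoon, Oct 19→Johansson, Oct 20→Rossi+Yoon.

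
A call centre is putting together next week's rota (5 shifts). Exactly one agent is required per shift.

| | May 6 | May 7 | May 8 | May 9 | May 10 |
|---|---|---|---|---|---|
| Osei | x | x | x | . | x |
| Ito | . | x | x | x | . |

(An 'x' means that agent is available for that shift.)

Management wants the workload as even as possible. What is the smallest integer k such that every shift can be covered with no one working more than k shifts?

With 2 agents and 5 worker-slots to fill, someone must work at least ⌈5/2⌉ = 3 shifts, so k ≥ 3.
k = 3 works: May 6→Osei, May 7→Osei, May 8→Ito, May 9→Ito, May 10→Osei.
Loads: Osei 3, Ito 2 — all ≤ 3.

3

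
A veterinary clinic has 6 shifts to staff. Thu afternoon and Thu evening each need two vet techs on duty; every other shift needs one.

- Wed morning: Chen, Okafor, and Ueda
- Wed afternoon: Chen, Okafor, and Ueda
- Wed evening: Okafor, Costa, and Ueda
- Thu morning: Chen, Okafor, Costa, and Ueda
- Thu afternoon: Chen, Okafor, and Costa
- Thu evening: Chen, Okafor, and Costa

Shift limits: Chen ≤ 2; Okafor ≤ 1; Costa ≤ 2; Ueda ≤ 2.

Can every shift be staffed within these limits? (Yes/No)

No

Total capacity is 2+1+2+2 = 7 but 8 worker-slots are needed — infeasible.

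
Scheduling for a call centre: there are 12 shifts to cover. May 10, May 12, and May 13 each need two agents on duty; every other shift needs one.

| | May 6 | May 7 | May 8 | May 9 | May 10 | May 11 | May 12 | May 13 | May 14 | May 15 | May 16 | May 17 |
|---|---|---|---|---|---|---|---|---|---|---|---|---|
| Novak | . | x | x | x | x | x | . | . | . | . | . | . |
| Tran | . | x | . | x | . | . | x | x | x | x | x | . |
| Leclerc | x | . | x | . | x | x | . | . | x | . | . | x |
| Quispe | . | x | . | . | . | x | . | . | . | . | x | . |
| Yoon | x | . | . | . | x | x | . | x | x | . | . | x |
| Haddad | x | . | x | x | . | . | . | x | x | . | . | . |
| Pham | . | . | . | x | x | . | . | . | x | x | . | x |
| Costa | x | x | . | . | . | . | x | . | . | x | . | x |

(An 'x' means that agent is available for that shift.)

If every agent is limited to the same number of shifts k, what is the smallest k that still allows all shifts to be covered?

2

With 8 agents and 15 worker-slots to fill, someone must work at least ⌈15/8⌉ = 2 shifts, so k ≥ 2.
k = 2 works: May 6→Leclerc, May 7→Novak, May 8→Novak, May 9→Haddad, May 10→Yoon+Pham, May 11→Quispe, May 12→Tran+Costa, May 13→Yoon+Haddad, May 14→Leclerc, May 15→Pham, May 16→Tran, May 17→Costa.
Loads: Novak 2, Tran 2, Leclerc 2, Quispe 1, Yoon 2, Haddad 2, Pham 2, Costa 2 — all ≤ 2.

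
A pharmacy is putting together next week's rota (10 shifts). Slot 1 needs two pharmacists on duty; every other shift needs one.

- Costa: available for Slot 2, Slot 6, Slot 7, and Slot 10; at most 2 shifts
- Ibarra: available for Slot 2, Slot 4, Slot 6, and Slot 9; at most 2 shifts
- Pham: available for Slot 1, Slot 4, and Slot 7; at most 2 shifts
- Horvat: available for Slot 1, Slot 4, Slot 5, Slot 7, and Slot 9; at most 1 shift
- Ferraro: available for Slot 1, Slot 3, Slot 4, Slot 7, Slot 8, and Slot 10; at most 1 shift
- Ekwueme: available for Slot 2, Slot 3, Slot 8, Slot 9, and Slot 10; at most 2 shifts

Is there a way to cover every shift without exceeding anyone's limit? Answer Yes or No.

Total capacity is 2+2+2+1+1+2 = 10 but 11 worker-slots are needed — infeasible.

No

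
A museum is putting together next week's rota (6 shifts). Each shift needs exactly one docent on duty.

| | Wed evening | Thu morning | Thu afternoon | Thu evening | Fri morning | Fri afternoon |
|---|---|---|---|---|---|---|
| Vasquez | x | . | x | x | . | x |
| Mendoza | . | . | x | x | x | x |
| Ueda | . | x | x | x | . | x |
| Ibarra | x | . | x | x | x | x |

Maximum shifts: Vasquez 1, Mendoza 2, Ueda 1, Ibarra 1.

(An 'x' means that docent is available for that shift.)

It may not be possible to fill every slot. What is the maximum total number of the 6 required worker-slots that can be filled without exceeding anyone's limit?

Total capacity across all docents is 1+2+1+1 = 5, and 6 slots are needed, so at most 5 can be filled.
An assignment achieving 5: Wed evening→Vasquez, Thu morning→Ueda, Thu afternoon→Mendoza, Thu evening→Ibarra, Fri morning→Mendoza.
Loads: Vasquez 1/1, Mendoza 2/2, Ueda 1/1, Ibarra 1/1.

5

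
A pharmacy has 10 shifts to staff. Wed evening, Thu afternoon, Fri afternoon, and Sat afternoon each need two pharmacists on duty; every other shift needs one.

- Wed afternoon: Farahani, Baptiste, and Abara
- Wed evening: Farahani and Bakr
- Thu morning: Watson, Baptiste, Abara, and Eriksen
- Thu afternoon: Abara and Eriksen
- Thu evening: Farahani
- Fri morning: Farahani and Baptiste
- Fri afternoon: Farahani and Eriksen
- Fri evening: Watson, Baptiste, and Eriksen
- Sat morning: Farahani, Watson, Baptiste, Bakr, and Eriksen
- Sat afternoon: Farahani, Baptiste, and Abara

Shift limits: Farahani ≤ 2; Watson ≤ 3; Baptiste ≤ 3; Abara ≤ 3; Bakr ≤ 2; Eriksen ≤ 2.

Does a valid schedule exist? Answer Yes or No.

Total capacity is 15 and 14 slots are needed, so capacity alone doesn't rule it out.
Shifts {Wed evening, Thu evening, Fri afternoon} need 5 worker-slots in total, but the pharmacists available for any of those shifts (Farahani, Bakr, and Eriksen) can supply at most 4 among them. So no valid schedule exists.

No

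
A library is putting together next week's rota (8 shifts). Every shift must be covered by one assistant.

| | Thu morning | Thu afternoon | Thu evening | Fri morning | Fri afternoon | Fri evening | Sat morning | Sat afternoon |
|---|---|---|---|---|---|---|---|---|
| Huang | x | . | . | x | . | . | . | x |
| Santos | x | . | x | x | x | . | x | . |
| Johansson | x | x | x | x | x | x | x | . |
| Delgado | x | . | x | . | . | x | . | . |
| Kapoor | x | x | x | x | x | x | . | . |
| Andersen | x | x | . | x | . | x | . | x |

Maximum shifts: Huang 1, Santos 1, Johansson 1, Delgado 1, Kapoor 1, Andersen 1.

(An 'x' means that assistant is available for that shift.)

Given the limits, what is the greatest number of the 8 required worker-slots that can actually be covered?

Total capacity across all assistants is 1+1+1+1+1+1 = 6, and 8 slots are needed, so at most 6 can be filled.
An assignment achieving 6: Thu afternoon→Johansson, Thu evening→Delgado, Fri afternoon→Kapoor, Fri evening→Andersen, Sat morning→Santos, Sat afternoon→Huang.
Loads: Huang 1/1, Santos 1/1, Johansson 1/1, Delgado 1/1, Kapoor 1/1, Andersen 1/1.

6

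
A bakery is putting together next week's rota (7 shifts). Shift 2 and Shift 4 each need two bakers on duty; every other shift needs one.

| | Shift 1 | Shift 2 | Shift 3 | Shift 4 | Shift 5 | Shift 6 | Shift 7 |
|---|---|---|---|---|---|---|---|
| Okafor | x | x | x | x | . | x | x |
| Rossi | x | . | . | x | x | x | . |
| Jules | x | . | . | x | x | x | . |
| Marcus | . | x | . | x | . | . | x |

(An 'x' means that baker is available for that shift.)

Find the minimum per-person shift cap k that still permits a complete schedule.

3

With 4 bakers and 9 worker-slots to fill, someone must work at least ⌈9/4⌉ = 3 shifts, so k ≥ 3.
k = 3 works: Shift 1→Rossi, Shift 2→Okafor+Marcus, Shift 3→Okafor, Shift 4→Jules+Marcus, Shift 5→Rossi, Shift 6→Rossi, Shift 7→Okafor.
Loads: Okafor 3, Rossi 3, Jules 1, Marcus 2 — all ≤ 3.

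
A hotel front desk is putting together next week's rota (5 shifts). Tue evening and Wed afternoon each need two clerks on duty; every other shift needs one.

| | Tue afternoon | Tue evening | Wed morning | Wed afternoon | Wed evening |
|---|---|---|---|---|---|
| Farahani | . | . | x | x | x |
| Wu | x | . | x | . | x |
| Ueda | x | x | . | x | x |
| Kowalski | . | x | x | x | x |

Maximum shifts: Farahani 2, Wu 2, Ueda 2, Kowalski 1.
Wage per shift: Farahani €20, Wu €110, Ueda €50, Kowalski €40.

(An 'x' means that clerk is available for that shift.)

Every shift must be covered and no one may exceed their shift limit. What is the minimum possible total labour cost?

€400

Tue evening can only be covered by Ueda and Kowalski, so that assignment is forced.
Picking the cheapest available clerk for each shift independently would cost €240, but that ignores the shift limits.
An optimal schedule: Tue afternoon→Wu, Tue evening→Ueda+Kowalski, Wed morning→Farahani, Wed afternoon→Farahani+Ueda, Wed evening→Wu.
Total: 110 + 50 + 40 + 20 + 20 + 50 + 110 = €400.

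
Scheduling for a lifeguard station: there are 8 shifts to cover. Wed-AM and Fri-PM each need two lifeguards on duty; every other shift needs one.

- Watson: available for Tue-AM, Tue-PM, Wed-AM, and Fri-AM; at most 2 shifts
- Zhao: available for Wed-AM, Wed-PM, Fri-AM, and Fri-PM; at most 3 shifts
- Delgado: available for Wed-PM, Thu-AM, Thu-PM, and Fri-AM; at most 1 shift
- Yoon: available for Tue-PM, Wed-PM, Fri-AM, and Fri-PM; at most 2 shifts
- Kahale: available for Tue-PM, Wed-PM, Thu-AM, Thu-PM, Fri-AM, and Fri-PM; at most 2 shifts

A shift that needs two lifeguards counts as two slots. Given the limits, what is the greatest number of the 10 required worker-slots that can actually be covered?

Total capacity across all lifeguards is 2+3+1+2+2 = 10, and 10 slots are needed, so at most 10 can be filled.
An assignment achieving 10: Tue-AM→Watson, Tue-PM→Yoon, Wed-AM→Watson+Zhao, Wed-PM→Zhao, Thu-AM→Delgado, Thu-PM→Kahale, Fri-AM→Kahale, Fri-PM→Zhao+Yoon.
Loads: Watson 2/2, Zhao 3/3, Delgado 1/1, Yoon 2/2, Kahale 2/2.

10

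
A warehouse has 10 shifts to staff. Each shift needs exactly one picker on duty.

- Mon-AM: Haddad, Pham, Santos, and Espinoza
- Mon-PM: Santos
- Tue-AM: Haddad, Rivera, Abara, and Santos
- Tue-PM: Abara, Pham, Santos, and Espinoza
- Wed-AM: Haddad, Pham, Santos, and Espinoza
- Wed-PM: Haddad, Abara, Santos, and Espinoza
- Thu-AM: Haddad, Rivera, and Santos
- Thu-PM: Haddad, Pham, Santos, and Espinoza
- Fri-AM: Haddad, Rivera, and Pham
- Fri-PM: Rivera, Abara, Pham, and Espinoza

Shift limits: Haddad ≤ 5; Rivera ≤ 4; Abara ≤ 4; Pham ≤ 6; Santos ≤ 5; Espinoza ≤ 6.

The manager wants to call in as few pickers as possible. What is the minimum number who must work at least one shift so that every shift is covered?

10 slots to fill and no one can take more than 6, so at least ⌈10/6⌉ = 2 pickers are needed.
Pham and Santos alone can cover everything: Mon-AM→Pham, Mon-PM→Santos, Tue-AM→Santos, Tue-PM→Pham, Wed-AM→Pham, Wed-PM→Santos, Thu-AM→Santos, Thu-PM→Pham, Fri-AM→Pham, Fri-PM→Pham.

2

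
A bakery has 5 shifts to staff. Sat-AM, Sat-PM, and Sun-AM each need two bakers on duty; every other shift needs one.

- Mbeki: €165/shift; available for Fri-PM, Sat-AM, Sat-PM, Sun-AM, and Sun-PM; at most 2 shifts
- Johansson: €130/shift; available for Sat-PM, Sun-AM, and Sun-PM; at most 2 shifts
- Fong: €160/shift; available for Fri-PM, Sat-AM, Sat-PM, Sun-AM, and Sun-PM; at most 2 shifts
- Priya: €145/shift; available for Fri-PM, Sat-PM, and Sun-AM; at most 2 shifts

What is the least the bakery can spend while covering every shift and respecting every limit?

€1200

Sat-AM can only be covered by Mbeki and Fong, so that assignment is forced.
Picking the cheapest available baker for each shift independently would cost €1150, but that ignores the shift limits.
An optimal schedule: Fri-PM→Mbeki, Sat-AM→Mbeki+Fong, Sat-PM→Johansson+Priya, Sun-AM→Fong+Priya, Sun-PM→Johansson.
Total: 165 + 165 + 160 + 130 + 145 + 160 + 145 + 130 = €1200.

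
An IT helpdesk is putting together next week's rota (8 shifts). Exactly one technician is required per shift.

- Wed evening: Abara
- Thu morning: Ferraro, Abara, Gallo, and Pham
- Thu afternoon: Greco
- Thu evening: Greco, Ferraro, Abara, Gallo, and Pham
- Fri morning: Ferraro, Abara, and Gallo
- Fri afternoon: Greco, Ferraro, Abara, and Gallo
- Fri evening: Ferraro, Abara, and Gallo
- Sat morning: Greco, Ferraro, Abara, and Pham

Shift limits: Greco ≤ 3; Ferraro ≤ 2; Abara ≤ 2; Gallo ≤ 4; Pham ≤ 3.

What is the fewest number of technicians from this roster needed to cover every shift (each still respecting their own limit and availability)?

8 slots to fill and no one can take more than 4, so at least ⌈8/4⌉ = 2 technicians are needed.
Any 2 technicians together have capacity at most 4+3 = 7 < 8 slots, so 2 can never suffice.
Greco, Abara, and Gallo alone can cover everything: Wed evening→Abara, Thu morning→Abara, Thu afternoon→Greco, Thu evening→Greco, Fri morning→Gallo, Fri afternoon→Gallo, Fri evening→Gallo, Sat morning→Greco.

3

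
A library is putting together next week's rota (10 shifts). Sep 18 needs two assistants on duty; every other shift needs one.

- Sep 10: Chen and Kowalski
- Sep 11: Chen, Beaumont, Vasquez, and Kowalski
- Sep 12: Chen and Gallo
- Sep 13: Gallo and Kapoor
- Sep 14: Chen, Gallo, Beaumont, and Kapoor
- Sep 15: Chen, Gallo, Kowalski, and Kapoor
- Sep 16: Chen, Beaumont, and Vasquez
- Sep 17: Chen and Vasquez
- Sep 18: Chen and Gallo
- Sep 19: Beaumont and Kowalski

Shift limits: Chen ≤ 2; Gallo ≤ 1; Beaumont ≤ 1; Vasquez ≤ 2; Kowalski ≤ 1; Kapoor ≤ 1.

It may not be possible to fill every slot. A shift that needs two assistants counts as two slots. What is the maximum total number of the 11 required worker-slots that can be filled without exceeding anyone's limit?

8

Total capacity across all assistants is 2+1+1+2+1+1 = 8, and 11 slots are needed, so at most 8 can be filled.
An assignment achieving 8: Sep 10→Chen, Sep 11→Kowalski, Sep 12→Chen, Sep 13→Gallo, Sep 14→Kapoor, Sep 16→Vasquez, Sep 17→Vasquez, Sep 19→Beaumont.
Loads: Chen 2/2, Gallo 1/1, Beaumont 1/1, Vasquez 2/2, Kowalski 1/1, Kapoor 1/1.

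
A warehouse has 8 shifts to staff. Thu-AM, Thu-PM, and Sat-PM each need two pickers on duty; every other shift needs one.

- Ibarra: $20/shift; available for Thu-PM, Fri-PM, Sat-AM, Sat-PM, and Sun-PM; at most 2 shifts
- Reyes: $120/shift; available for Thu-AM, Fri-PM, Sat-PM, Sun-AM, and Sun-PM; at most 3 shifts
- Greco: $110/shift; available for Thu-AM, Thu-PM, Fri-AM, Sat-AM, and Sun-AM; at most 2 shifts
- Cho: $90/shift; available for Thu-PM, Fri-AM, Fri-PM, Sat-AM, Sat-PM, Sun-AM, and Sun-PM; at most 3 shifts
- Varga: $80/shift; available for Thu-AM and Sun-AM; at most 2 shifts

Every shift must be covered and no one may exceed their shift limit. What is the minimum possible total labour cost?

Picking the cheapest available picker for each shift independently would cost $640, but that ignores the shift limits.
An optimal schedule: Thu-AM→Varga+Greco, Thu-PM→Ibarra+Cho, Fri-AM→Cho, Fri-PM→Ibarra, Sat-AM→Greco, Sat-PM→Cho+Reyes, Sun-AM→Varga, Sun-PM→Reyes.
Total: 80 + 110 + 20 + 90 + 90 + 20 + 110 + 90 + 120 + 80 + 120 = $930.

$930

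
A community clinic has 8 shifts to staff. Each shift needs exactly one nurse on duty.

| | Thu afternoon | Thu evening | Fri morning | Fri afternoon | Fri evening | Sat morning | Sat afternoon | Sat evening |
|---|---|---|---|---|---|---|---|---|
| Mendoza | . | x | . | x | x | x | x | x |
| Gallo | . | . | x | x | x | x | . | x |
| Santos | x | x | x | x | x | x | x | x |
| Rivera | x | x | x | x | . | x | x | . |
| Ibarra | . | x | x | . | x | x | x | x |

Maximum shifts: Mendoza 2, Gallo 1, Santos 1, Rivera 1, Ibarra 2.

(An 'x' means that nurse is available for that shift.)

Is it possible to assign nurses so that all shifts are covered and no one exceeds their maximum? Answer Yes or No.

No

Total capacity is 2+1+1+1+2 = 7 but 8 worker-slots are needed — infeasible.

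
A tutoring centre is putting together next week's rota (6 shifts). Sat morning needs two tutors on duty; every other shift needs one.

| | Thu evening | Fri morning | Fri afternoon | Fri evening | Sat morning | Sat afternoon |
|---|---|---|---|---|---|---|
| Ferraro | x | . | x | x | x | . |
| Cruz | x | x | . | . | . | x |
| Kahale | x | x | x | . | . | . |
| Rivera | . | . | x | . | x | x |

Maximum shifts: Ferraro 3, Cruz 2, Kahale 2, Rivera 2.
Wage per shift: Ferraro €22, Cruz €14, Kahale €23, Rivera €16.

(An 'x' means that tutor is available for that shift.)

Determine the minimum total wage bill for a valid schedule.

Fri evening can only be covered by Ferraro, so that assignment is forced.
Sat morning can only be covered by Ferraro and Rivera, so that assignment is forced.
Picking the cheapest available tutor for each shift independently would cost €118, but that ignores the shift limits.
An optimal schedule: Thu evening→Ferraro, Fri morning→Cruz, Fri afternoon→Rivera, Fri evening→Ferraro, Sat morning→Rivera+Ferraro, Sat afternoon→Cruz.
Total: 22 + 14 + 16 + 22 + 16 + 22 + 14 = €126.

€126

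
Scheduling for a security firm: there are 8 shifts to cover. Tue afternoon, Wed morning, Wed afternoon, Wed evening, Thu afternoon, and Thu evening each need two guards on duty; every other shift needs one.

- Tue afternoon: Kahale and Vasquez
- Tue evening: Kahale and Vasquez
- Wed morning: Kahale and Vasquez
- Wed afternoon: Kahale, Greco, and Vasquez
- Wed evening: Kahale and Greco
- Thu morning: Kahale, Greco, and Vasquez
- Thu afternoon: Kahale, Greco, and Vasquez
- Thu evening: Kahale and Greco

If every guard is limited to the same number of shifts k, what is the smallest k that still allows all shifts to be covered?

With 3 guards and 14 worker-slots to fill, someone must work at least ⌈14/3⌉ = 5 shifts, so k ≥ 5.
k = 5 works: Tue afternoon→Kahale+Vasquez, Tue evening→Kahale, Wed morning→Kahale+Vasquez, Wed afternoon→Greco+Vasquez, Wed evening→Kahale+Greco, Thu morning→Greco, Thu afternoon→Greco+Vasquez, Thu evening→Kahale+Greco.
Loads: Kahale 5, Greco 5, Vasquez 4 — all ≤ 5.

5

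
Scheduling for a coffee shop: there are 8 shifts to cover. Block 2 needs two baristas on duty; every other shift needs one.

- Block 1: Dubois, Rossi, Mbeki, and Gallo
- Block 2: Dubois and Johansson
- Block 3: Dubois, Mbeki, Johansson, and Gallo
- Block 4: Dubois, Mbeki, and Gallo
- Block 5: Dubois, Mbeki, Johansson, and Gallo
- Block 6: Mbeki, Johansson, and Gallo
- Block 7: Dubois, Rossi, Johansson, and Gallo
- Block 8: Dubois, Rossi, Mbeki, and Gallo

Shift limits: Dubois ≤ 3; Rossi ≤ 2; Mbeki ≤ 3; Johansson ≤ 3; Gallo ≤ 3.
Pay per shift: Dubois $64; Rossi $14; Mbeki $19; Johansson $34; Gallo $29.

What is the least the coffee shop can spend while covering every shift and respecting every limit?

Block 2 can only be covered by Dubois and Johansson, so that assignment is forced.
Picking the cheapest available barista for each shift independently would cost $216, but that ignores the shift limits.
An optimal schedule: Block 1→Rossi, Block 2→Johansson+Dubois, Block 3→Mbeki, Block 4→Mbeki, Block 5→Gallo, Block 6→Mbeki, Block 7→Rossi, Block 8→Gallo.
Total: 14 + 34 + 64 + 19 + 19 + 29 + 19 + 14 + 29 = $241.

$241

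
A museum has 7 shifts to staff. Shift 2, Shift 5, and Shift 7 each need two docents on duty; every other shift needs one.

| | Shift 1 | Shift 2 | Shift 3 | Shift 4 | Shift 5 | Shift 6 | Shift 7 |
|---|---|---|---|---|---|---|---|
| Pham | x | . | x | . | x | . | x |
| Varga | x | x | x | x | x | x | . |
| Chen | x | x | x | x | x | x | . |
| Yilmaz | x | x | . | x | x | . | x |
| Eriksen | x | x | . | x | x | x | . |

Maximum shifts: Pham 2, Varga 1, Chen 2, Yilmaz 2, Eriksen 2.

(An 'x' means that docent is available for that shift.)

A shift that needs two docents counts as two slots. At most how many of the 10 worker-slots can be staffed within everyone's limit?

9

Total capacity across all docents is 2+1+2+2+2 = 9, and 10 slots are needed, so at most 9 can be filled.
An assignment achieving 9: Shift 1→Eriksen, Shift 2→Chen+Yilmaz, Shift 3→Pham, Shift 4→Chen, Shift 5→Eriksen, Shift 6→Varga, Shift 7→Pham+Yilmaz.
Loads: Pham 2/2, Varga 1/1, Chen 2/2, Yilmaz 2/2, Eriksen 2/2.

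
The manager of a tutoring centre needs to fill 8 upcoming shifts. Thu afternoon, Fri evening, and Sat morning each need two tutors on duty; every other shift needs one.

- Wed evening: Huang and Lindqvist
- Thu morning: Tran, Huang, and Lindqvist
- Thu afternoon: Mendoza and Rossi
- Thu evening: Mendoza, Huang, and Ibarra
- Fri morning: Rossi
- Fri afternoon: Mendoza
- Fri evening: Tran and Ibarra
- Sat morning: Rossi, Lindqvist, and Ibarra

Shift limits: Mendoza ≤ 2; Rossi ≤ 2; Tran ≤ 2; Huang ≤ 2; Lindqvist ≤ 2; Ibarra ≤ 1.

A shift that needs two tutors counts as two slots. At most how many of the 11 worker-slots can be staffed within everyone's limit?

10

Total capacity across all tutors is 2+2+2+2+2+1 = 11, and 11 slots are needed, so at most 11 can be filled.
Shifts {Thu afternoon, Fri morning, Fri evening, Sat morning} need 7 slots but only Mendoza, Rossi, Tran, Lindqvist, and Ibarra are available for them, supplying at most 6 — so at least 1 slot must go unfilled.
An assignment achieving 10: Wed evening→Huang, Thu morning→Tran, Thu afternoon→Mendoza+Rossi, Thu evening→Huang, Fri morning→Rossi, Fri afternoon→Mendoza, Fri evening→Tran+Ibarra, Sat morning→Lindqvist.
Loads: Mendoza 2/2, Rossi 2/2, Tran 2/2, Huang 2/2, Lindqvist 1/2, Ibarra 1/1.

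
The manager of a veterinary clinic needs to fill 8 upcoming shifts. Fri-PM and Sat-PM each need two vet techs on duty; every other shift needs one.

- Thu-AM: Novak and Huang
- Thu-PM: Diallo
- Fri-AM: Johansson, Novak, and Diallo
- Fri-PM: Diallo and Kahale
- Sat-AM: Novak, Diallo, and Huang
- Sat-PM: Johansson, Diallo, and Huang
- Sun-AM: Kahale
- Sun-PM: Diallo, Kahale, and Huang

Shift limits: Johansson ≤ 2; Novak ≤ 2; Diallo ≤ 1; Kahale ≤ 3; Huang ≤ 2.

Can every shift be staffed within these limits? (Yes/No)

Total capacity is 10 and 10 slots are needed, so capacity alone doesn't rule it out.
Shifts {Thu-PM, Fri-PM} need 3 worker-slots in total, but the vet techs available for any of those shifts (Diallo and Kahale) can supply at most 2 among them. So no valid schedule exists.

No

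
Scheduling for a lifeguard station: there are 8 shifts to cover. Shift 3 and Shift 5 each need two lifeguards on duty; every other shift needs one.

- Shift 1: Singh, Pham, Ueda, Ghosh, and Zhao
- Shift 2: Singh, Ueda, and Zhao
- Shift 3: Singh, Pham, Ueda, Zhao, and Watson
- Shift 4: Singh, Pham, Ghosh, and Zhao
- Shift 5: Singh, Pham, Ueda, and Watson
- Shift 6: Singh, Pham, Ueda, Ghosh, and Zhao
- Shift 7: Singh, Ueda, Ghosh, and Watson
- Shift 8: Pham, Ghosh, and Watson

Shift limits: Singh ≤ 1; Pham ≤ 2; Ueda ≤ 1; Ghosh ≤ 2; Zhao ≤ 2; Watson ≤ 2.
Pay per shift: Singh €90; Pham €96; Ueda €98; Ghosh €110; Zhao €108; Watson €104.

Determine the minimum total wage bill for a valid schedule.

Picking the cheapest available lifeguard for each shift independently would cost €918, but that ignores the shift limits.
An optimal schedule: Shift 1→Ghosh, Shift 2→Singh, Shift 3→Zhao+Watson, Shift 4→Pham, Shift 5→Ueda+Watson, Shift 6→Zhao, Shift 7→Ghosh, Shift 8→Pham.
Total: 110 + 90 + 108 + 104 + 96 + 98 + 104 + 108 + 110 + 96 = €1024.

€1024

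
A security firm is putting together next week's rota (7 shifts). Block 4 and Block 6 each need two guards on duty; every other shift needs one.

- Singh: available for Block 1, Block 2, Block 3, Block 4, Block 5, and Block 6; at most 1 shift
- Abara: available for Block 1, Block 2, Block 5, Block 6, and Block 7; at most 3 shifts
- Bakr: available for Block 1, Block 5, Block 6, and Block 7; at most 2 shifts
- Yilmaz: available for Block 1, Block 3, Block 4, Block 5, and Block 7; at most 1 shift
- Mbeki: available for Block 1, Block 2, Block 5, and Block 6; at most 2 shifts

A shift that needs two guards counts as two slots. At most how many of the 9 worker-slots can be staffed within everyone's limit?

Total capacity across all guards is 1+3+2+1+2 = 9, and 9 slots are needed, so at most 9 can be filled.
Shifts {Block 3, Block 4} need 3 slots but only Singh and Yilmaz are available for them, supplying at most 2 — so at least 1 slot must go unfilled.
An assignment achieving 8: Block 1→Bakr, Block 2→Abara, Block 3→Singh, Block 4→Yilmaz, Block 5→Mbeki, Block 6→Abara+Bakr, Block 7→Abara.
Loads: Singh 1/1, Abara 3/3, Bakr 2/2, Yilmaz 1/1, Mbeki 1/2.

8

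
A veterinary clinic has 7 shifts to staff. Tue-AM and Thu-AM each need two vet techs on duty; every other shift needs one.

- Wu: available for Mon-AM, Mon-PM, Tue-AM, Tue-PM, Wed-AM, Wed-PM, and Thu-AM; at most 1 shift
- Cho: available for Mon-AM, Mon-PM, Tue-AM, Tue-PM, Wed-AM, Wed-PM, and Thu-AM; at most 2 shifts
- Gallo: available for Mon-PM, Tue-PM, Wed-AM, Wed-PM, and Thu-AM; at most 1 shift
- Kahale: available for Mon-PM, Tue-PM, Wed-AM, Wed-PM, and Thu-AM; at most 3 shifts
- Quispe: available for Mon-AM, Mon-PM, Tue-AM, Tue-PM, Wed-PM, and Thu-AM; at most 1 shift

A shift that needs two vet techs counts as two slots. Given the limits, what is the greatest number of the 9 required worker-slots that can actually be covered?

8

Total capacity across all vet techs is 1+2+1+3+1 = 8, and 9 slots are needed, so at most 8 can be filled.
An assignment achieving 8: Mon-AM→Wu, Mon-PM→Gallo, Tue-AM→Cho+Quispe, Tue-PM→Kahale, Wed-AM→Cho, Wed-PM→Kahale, Thu-AM→Kahale.
Loads: Wu 1/1, Cho 2/2, Gallo 1/1, Kahale 3/3, Quispe 1/1.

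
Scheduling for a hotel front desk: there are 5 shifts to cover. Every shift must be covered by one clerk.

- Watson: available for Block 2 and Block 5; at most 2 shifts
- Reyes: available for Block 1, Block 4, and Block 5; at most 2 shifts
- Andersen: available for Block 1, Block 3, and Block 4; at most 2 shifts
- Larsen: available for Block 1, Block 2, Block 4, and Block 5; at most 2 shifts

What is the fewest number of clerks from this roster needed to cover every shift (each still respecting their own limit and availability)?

5 slots to fill and no one can take more than 2, so at least ⌈5/2⌉ = 3 clerks are needed.
Watson, Reyes, and Andersen alone can cover everything: Block 1→Reyes, Block 2→Watson, Block 3→Andersen, Block 4→Reyes, Block 5→Watson.

3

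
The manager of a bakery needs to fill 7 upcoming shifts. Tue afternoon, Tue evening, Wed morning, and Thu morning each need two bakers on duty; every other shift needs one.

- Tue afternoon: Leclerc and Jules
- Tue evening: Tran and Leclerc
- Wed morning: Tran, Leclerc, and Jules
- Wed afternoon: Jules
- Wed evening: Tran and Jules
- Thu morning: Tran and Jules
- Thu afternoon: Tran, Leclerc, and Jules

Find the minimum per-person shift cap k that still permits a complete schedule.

With 3 bakers and 11 worker-slots to fill, someone must work at least ⌈11/3⌉ = 4 shifts, so k ≥ 4.
k = 4 works: Tue afternoon→Leclerc+Jules, Tue evening→Tran+Leclerc, Wed morning→Tran+Leclerc, Wed afternoon→Jules, Wed evening→Tran, Thu morning→Tran+Jules, Thu afternoon→Leclerc.
Loads: Tran 4, Leclerc 4, Jules 3 — all ≤ 4.

4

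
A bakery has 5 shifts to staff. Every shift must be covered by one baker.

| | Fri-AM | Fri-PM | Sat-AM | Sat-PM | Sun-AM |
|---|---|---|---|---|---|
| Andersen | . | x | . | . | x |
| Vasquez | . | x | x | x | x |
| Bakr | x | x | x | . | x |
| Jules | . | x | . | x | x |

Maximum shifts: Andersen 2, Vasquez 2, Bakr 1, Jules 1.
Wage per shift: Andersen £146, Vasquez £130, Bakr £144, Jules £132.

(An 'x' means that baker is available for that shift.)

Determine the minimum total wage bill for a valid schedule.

Fri-AM can only be covered by Bakr, so that assignment is forced.
Picking the cheapest available baker for each shift independently would cost £664, but that ignores the shift limits.
An optimal schedule: Fri-AM→Bakr, Fri-PM→Jules, Sat-AM→Vasquez, Sat-PM→Vasquez, Sun-AM→Andersen.
Total: 144 + 132 + 130 + 130 + 146 = £682.

£682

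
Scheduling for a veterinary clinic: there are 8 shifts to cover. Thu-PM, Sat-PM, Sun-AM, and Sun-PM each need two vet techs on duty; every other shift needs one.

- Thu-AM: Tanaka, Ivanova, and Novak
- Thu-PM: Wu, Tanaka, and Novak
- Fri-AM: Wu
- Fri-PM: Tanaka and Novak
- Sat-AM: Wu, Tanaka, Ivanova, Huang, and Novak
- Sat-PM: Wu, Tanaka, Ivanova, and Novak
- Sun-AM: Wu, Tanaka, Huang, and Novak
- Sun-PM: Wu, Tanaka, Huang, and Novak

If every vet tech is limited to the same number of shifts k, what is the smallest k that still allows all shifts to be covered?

3

With 5 vet techs and 12 worker-slots to fill, someone must work at least ⌈12/5⌉ = 3 shifts, so k ≥ 3.
k = 3 works: Thu-AM→Tanaka, Thu-PM→Wu+Tanaka, Fri-AM→Wu, Fri-PM→Tanaka, Sat-AM→Wu, Sat-PM→Ivanova+Novak, Sun-AM→Huang+Novak, Sun-PM→Huang+Novak.
Loads: Wu 3, Tanaka 3, Ivanova 1, Huang 2, Novak 3 — all ≤ 3.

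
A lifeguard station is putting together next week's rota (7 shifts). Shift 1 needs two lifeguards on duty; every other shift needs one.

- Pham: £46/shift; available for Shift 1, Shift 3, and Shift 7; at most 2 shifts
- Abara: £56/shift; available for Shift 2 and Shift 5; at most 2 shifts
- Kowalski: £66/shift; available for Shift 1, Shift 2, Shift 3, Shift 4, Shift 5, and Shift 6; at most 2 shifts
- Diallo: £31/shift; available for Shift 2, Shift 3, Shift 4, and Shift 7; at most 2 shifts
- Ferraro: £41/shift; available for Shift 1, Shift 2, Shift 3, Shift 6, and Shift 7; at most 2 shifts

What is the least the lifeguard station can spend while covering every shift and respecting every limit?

£348

Picking the cheapest available lifeguard for each shift independently would cost £308, but that ignores the shift limits.
An optimal schedule: Shift 1→Ferraro+Pham, Shift 2→Abara, Shift 3→Pham, Shift 4→Diallo, Shift 5→Abara, Shift 6→Ferraro, Shift 7→Diallo.
Total: 41 + 46 + 56 + 46 + 31 + 56 + 41 + 31 = £348.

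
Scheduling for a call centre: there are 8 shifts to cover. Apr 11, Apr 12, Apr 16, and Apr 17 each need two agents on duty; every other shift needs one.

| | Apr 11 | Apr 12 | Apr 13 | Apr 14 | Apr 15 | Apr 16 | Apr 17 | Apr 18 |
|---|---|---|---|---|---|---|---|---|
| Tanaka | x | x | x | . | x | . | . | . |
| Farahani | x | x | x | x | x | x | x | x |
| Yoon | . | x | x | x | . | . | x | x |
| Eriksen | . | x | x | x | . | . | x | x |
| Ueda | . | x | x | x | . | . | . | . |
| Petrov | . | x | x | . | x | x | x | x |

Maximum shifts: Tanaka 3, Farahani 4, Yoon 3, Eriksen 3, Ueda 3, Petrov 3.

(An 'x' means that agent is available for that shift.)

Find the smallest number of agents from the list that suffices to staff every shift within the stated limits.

4

12 slots to fill and no one can take more than 4, so at least ⌈12/4⌉ = 3 agents are needed.
Any 3 agents together have capacity at most 4+3+3 = 10 < 12 slots, so 3 can never suffice.
Tanaka, Farahani, Yoon, and Petrov alone can cover everything: Apr 11→Tanaka+Farahani, Apr 12→Yoon+Petrov, Apr 13→Tanaka, Apr 14→Farahani, Apr 15→Tanaka, Apr 16→Farahani+Petrov, Apr 17→Farahani+Yoon, Apr 18→Yoon.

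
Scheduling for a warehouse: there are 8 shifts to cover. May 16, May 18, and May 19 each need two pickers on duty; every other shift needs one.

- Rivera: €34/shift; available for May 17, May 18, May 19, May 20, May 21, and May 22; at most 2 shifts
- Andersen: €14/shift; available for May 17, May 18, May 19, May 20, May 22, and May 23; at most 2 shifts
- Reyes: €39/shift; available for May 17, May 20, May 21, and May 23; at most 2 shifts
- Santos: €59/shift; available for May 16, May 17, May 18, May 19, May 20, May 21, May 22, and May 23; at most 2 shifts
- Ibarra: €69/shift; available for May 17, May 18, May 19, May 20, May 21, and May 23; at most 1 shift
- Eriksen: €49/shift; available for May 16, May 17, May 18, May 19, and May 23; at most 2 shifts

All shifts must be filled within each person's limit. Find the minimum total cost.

€459

May 16 can only be covered by Santos and Eriksen, so that assignment is forced.
Picking the cheapest available picker for each shift independently would cost €294, but that ignores the shift limits.
An optimal schedule: May 16→Santos+Eriksen, May 17→Reyes, May 18→Andersen+Santos, May 19→Ibarra+Eriksen, May 20→Andersen, May 21→Rivera, May 22→Rivera, May 23→Reyes.
Total: 59 + 49 + 39 + 14 + 59 + 69 + 49 + 14 + 34 + 34 + 39 = €459.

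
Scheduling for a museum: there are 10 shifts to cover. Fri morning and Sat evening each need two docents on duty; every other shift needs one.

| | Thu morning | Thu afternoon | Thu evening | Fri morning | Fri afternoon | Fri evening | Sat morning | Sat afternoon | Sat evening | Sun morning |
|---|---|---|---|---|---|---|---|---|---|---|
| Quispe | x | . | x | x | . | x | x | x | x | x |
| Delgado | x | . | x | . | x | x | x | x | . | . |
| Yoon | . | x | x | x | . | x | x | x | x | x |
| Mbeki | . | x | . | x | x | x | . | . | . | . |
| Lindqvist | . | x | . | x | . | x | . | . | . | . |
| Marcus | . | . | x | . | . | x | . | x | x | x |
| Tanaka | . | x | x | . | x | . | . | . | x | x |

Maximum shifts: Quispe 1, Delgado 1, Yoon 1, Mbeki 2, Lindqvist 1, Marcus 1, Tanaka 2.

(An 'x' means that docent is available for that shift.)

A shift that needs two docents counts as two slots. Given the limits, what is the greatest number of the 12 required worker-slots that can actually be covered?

9

Total capacity across all docents is 1+1+1+2+1+1+2 = 9, and 12 slots are needed, so at most 9 can be filled.
An assignment achieving 9: Thu morning→Quispe, Thu afternoon→Mbeki, Fri morning→Mbeki+Lindqvist, Fri afternoon→Delgado, Sat morning→Yoon, Sat afternoon→Marcus, Sat evening→Tanaka, Sun morning→Tanaka.
Loads: Quispe 1/1, Delgado 1/1, Yoon 1/1, Mbeki 2/2, Lindqvist 1/1, Marcus 1/1, Tanaka 2/2.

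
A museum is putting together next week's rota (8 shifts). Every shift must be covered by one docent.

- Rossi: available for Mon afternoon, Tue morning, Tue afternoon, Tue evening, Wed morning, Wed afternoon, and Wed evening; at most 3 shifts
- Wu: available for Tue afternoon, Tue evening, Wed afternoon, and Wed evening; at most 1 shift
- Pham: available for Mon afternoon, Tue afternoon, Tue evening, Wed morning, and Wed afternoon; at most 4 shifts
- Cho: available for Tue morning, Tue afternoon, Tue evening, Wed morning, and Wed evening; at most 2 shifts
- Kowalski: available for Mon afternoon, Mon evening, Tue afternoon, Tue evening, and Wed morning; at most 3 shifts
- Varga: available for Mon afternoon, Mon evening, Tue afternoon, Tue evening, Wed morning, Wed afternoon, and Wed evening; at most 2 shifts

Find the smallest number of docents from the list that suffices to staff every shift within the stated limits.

3

8 slots to fill and no one can take more than 4, so at least ⌈8/4⌉ = 2 docents are needed.
Any 2 docents together have capacity at most 4+3 = 7 < 8 slots, so 2 can never suffice.
Rossi, Pham, and Kowalski alone can cover everything: Mon afternoon→Pham, Mon evening→Kowalski, Tue morning→Rossi, Tue afternoon→Pham, Tue evening→Pham, Wed morning→Pham, Wed afternoon→Rossi, Wed evening→Rossi.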